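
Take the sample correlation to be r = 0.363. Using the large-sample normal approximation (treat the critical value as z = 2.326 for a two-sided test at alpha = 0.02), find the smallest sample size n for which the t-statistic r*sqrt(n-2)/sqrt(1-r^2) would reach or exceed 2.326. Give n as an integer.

Need r·√(n−2)/√(1−r²) ≥ 2.326
√(n−2) ≥ 2.326·√(1−0.131769) / 0.363 = 2.326·0.931789 / 0.363 = 5.9706
n−2 ≥ 35.6481  ⇒  n ≥ 37.6481
Smallest integer n = 38

38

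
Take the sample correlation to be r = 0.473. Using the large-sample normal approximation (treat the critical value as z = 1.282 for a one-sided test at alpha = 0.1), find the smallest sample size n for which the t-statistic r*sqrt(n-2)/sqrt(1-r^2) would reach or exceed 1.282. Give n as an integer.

8

r√(n−2)/√(1−r²) ≥ 1.282  ⇔  n−2 ≥ (1.282)²·(1−r²)/r²
(1−r²)/r² = (1−0.223729)/0.223729 = 3.4697
n ≥ 2 + 1.643524·3.4697 = 2 + 5.7025 = 7.7025
⌈7.7025⌉ = 8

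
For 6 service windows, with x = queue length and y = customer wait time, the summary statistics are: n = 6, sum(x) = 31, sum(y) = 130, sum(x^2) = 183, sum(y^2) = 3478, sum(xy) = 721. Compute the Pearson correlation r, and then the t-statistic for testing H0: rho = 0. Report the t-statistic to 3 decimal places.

S_xy = nΣxy − ΣxΣy = 6·721 − 31·130 = 4326 − 4030 = 296
S_xx = nΣx² − (Σx)² = 6·183 − 31² = 1098 − 961 = 137
S_yy = nΣy² − (Σy)² = 6·3478 − 130² = 20868 − 16900 = 3968
r = S_xy / √(S_xx·S_yy) = 296 / √(137·3968) = 296 / √543616 = 296 / 737.3032 = 0.4015
t = r·√(n−2)/√(1−r²) = 0.4015·√4 / √(1−0.161202) = 0.803000 / 0.915859 = 0.877

0.877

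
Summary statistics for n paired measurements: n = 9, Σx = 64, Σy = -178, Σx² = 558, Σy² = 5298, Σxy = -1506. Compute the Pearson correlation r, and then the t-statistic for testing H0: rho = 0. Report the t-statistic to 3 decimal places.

-1.796

Numerator: nΣxy − (Σx)(Σy) = 9·(-1506) − (64)(-178) = -2162
Denominator: √[(nΣx²−(Σx)²)(nΣy²−(Σy)²)]
  nΣx²−(Σx)² = 9·558 − 4096 = 926;  nΣy²−(Σy)² = 9·5298 − 31684 = 15998
  √(926·15998) = √14814148 = 3848.9152
r = -2162 / 3848.9152 = -0.5617
t = r·√(n−2)/√(1−r²) = -0.5617·√7 / √(1−0.315507) = -1.486119 / 0.827341 = -1.796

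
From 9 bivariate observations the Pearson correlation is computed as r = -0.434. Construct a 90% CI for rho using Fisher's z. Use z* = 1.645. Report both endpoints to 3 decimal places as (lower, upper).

(-0.813, 0.204)

z_r = atanh(-0.434) = -0.464814;  SE = 1/√(n−3) = 1/√6 = 0.408248
z-limits: -0.464814 ± 1.645·0.408248 = -0.464814 ± 0.671568 = [-1.136382, 0.206754]
ρ-limits: (tanh -1.136382, tanh 0.206754) = (-0.813, 0.204)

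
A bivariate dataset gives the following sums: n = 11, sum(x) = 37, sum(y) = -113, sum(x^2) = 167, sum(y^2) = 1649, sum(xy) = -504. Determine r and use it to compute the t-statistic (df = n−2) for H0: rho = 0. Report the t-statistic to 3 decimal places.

-5.051

Numerator: nΣxy − (Σx)(Σy) = 11·(-504) − (37)(-113) = -1363
Denominator: √[(nΣx²−(Σx)²)(nΣy²−(Σy)²)]
  nΣx²−(Σx)² = 11·167 − 1369 = 468;  nΣy²−(Σy)² = 11·1649 − 12769 = 5370
  √(468·5370) = √2513160 = 1585.2949
r = -1363 / 1585.2949 = -0.8598
t = r·√(n−2)/√(1−r²) = -0.8598·√9 / √(1−0.739256) = -2.579400 / 0.510631 = -5.051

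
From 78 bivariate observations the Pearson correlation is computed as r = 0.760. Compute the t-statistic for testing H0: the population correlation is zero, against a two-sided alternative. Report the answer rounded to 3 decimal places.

1 − r² = 1 − 0.577600 = 0.422400;  √(1−r²) = 0.649923
√(n−2) = √76 = 8.717798
t = r·√(n−2)/√(1−r²) = 0.760 · 8.717798 / 0.649923 = 10.194

10.194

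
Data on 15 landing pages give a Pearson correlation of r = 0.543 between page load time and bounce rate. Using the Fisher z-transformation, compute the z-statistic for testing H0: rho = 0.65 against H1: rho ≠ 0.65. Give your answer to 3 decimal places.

-0.578

Fisher z: atanh(0.543) = 0.608400, atanh(0.65) = 0.775299
z = (z_r − z_0)·√(n−3) = (0.608400 − 0.775299)·√12 = -0.166899 · 3.464102 = -0.578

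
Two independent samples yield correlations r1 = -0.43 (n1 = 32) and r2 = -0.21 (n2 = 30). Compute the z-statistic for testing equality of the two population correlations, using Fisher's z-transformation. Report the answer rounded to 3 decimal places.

z1 = atanh(-0.43) = -0.459897,  z2 = atanh(-0.21) = -0.213171
SE = √(1/(n1−3) + 1/(n2−3)) = √(1/29 + 1/27) = √(0.0344828 + 0.0370370) = √0.0715198 = 0.267432
z = (z1 − z2)/SE = (-0.459897 − (-0.213171)) / 0.267432 = -0.246726 / 0.267432 = -0.923

-0.923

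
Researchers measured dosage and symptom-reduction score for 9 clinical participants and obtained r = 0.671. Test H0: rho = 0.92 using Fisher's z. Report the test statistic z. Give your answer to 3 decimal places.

-1.902

z_r = atanh(0.671) = 0.812560,  z_0 = atanh(0.92) = 1.589027
SE = 1/√(n−3) = 1/√6 = 0.408248
z = (z_r − z_0)/SE = (0.812560 − 1.589027) / 0.408248 = -0.776467 / 0.408248 = -1.902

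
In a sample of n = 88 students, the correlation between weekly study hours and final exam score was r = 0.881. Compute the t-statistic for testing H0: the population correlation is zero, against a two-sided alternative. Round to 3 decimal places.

17.269

t = r·√(n−2) / √(1−r²) with r = 0.881, n = 88
  = 0.881·√86 / √(1 − 0.776161)
  = 0.881·9.273618 / 0.473116
  = 8.170057 / 0.473116 = 17.269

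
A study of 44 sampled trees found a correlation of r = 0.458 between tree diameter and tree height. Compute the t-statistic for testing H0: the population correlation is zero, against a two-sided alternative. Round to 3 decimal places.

1 − r² = 1 − 0.209764 = 0.790236;  √(1−r²) = 0.888952
√(n−2) = √42 = 6.480741
t = r·√(n−2)/√(1−r²) = 0.458 · 6.480741 / 0.888952 = 3.339

3.339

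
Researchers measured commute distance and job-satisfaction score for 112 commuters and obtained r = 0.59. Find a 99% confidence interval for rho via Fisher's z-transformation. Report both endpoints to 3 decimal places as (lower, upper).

z_r = atanh(0.59) = 0.677666;  SE = 1/√(n−3) = 1/√109 = 0.095783
z-limits: 0.677666 ± 2.576·0.095783 = 0.677666 ± 0.246737 = [0.430929, 0.924403]
ρ-limits: (tanh 0.430929, tanh 0.924403) = (0.406, 0.728)

(0.406, 0.728)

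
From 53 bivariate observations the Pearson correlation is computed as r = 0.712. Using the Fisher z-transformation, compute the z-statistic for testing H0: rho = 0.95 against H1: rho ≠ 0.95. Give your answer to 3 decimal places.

Fisher z: atanh(0.712) = 0.891229, atanh(0.95) = 1.831781
z = (z_r − z_0)·√(n−3) = (0.891229 − 1.831781)·√50 = -0.940552 · 7.071068 = -6.651

-6.651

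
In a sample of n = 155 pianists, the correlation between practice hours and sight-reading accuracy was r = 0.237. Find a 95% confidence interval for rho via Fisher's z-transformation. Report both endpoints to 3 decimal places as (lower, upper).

(0.082, 0.380)

z_r = atanh(0.237) = 0.241593;  SE = 1/√(n−3) = 1/√152 = 0.081111
z-limits: 0.241593 ± 1.960·0.081111 = 0.241593 ± 0.158978 = [0.082615, 0.400571]
ρ-limits: (tanh 0.082615, tanh 0.400571) = (0.082, 0.380)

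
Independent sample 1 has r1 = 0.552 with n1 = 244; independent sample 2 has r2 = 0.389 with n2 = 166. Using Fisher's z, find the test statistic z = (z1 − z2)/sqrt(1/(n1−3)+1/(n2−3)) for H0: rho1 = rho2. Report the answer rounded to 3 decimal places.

2.077

Fisher z-transforms: z1 = atanh(0.552) = 0.621253, z2 = atanh(0.389) = 0.410621; difference d = 0.210632
Var(d) = 1/241 + 1/163 = 0.0041494 + 0.0061350 = 0.0102844
z = d/√Var(d) = 0.210632 / √0.0102844 = 0.210632 / 0.101412 = 2.077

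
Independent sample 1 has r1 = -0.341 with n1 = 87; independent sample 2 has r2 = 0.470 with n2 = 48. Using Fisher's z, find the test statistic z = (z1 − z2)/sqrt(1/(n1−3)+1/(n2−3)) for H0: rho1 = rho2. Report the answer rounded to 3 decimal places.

Fisher z-transforms: z1 = atanh(-0.341) = -0.355224, z2 = atanh(0.470) = 0.510070; difference d = -0.865294
Var(d) = 1/84 + 1/45 = 0.0119048 + 0.0222222 = 0.0341270
z = d/√Var(d) = -0.865294 / √0.0341270 = -0.865294 / 0.184735 = -4.684

-4.684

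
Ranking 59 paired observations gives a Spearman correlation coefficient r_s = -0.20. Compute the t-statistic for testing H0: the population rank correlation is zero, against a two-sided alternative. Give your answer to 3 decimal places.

-1.541

1 − r_s² = 1 − 0.0400 = 0.9600;  √(1−r_s²) = 0.979796
√(n−2) = √57 = 7.549834
t = r_s·√(n−2)/√(1−r_s²) = -0.20 · 7.549834 / 0.979796 = -1.541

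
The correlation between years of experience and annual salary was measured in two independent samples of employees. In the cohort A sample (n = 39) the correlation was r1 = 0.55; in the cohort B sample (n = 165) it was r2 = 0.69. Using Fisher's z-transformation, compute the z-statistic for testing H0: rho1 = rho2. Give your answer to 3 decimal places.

Fisher z-transforms: z1 = atanh(0.55) = 0.618381, z2 = atanh(0.69) = 0.847956; difference d = -0.229575
Var(d) = 1/36 + 1/162 = 0.0277778 + 0.0061728 = 0.0339506
z = d/√Var(d) = -0.229575 / √0.0339506 = -0.229575 / 0.184257 = -1.246

-1.246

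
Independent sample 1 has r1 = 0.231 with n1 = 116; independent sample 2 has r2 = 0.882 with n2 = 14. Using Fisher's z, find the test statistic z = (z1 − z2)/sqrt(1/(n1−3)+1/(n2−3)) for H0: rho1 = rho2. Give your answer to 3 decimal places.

-3.639

Fisher z-transforms: z1 = atanh(0.231) = 0.235246, z2 = atanh(0.882) = 1.384703; difference d = -1.149457
Var(d) = 1/113 + 1/11 = 0.0088496 + 0.0909091 = 0.0997587
z = d/√Var(d) = -1.149457 / √0.0997587 = -1.149457 / 0.315846 = -3.639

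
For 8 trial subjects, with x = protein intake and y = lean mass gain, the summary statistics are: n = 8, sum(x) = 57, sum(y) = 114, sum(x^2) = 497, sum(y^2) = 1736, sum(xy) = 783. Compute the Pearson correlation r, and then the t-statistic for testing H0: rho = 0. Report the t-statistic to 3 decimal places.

Numerator: nΣxy − (Σx)(Σy) = 8·783 − (57)(114) = -234
Denominator: √[(nΣx²−(Σx)²)(nΣy²−(Σy)²)]
  nΣx²−(Σx)² = 8·497 − 3249 = 727;  nΣy²−(Σy)² = 8·1736 − 12996 = 892
  √(727·892) = √648484 = 805.2850
r = -234 / 805.2850 = -0.2906
t = r·√(n−2)/√(1−r²) = -0.2906·√6 / √(1−0.084448) = -0.711822 / 0.956845 = -0.744

-0.744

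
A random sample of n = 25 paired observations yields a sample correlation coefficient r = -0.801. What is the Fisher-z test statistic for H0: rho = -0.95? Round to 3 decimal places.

3.426

z_r = atanh(-0.801) = -1.101396,  z_0 = atanh(-0.95) = -1.831781
SE = 1/√(n−3) = 1/√22 = 0.213201
z = (z_r − z_0)/SE = (-1.101396 − (-1.831781)) / 0.213201 = 0.730385 / 0.213201 = 3.426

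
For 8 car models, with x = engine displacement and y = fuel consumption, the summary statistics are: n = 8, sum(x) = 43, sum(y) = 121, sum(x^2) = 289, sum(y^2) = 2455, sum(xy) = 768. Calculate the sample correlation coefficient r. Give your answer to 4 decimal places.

Numerator: nΣxy − (Σx)(Σy) = 8·768 − (43)(121) = 941
Denominator: √[(nΣx²−(Σx)²)(nΣy²−(Σy)²)]
  nΣx²−(Σx)² = 8·289 − 1849 = 463;  nΣy²−(Σy)² = 8·2455 − 14641 = 4999
  √(463·4999) = √2314537 = 1521.3602
r = 941 / 1521.3602 = 0.6185

0.6185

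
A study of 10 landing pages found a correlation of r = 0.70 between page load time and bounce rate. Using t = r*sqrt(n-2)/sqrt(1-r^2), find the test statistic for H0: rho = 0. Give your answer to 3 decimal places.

1 − r² = 1 − 0.4900 = 0.5100;  √(1−r²) = 0.714143
√(n−2) = √8 = 2.828427
t = r·√(n−2)/√(1−r²) = 0.70 · 2.828427 / 0.714143 = 2.772

2.772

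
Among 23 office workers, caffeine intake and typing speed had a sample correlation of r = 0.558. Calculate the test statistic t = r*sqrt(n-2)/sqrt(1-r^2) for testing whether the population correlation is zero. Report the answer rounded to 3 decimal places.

1 − r² = 1 − 0.311364 = 0.688636;  √(1−r²) = 0.829841
√(n−2) = √21 = 4.582576
t = r·√(n−2)/√(1−r²) = 0.558 · 4.582576 / 0.829841 = 3.081

3.081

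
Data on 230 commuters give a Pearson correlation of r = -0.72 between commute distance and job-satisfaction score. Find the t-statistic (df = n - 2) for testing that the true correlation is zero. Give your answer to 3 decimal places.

t = r·√(n−2) / √(1−r²) with r = -0.72, n = 230
  = -0.72·√228 / √(1 − 0.5184)
  = -0.72·15.099669 / 0.693974
  = -10.871762 / 0.693974 = -15.666

-15.666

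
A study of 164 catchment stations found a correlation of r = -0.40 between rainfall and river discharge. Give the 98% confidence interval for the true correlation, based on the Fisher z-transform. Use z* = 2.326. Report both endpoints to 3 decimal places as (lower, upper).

Fisher z: z_r = atanh(r) = ½·ln((1+(-0.40))/(1−(-0.40))) = -0.423649
SE(z) = 1/√(n−3) = 1/√161 = 0.078811
98% ⇒ z* = 2.326; margin = 2.326·0.078811 = 0.183314
CI on z-scale: (-0.606963, -0.240335)
Back-transform: tanh(-0.606963) = -0.541986, tanh(-0.240335) = -0.235812

(-0.542, -0.236)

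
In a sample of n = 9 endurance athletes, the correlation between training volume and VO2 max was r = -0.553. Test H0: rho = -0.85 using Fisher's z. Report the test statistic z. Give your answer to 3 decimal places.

Fisher z: atanh(-0.553) = -0.622693, atanh(-0.85) = -1.256153
z = (z_r − z_0)·√(n−3) = (-0.622693 − (-1.256153))·√6 = 0.633460 · 2.449490 = 1.552

1.552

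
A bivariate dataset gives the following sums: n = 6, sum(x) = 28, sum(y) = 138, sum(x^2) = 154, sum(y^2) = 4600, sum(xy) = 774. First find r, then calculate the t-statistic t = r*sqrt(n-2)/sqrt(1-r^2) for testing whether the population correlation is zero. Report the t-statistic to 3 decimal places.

2.032

S_xy = nΣxy − ΣxΣy = 6·774 − 28·138 = 4644 − 3864 = 780
S_xx = nΣx² − (Σx)² = 6·154 − 28² = 924 − 784 = 140
S_yy = nΣy² − (Σy)² = 6·4600 − 138² = 27600 − 19044 = 8556
r = S_xy / √(S_xx·S_yy) = 780 / √(140·8556) = 780 / √1197840 = 780 / 1094.4588 = 0.7127
t = r·√(n−2)/√(1−r²) = 0.7127·√4 / √(1−0.507941) = 1.425400 / 0.701469 = 2.032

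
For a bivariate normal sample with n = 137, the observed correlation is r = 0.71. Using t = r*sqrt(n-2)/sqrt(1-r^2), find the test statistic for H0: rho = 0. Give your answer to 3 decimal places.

11.715

1 − r² = 1 − 0.5041 = 0.4959;  √(1−r²) = 0.704202
√(n−2) = √135 = 11.618950
t = r·√(n−2)/√(1−r²) = 0.71 · 11.618950 / 0.704202 = 11.715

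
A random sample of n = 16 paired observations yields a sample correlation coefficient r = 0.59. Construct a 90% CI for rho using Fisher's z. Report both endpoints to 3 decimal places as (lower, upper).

z_r = atanh(0.59) = 0.677666;  SE = 1/√(n−3) = 1/√13 = 0.277350
z-limits: 0.677666 ± 1.645·0.277350 = 0.677666 ± 0.456241 = [0.221425, 1.133907]
ρ-limits: (tanh 0.221425, tanh 1.133907) = (0.218, 0.812)

(0.218, 0.812)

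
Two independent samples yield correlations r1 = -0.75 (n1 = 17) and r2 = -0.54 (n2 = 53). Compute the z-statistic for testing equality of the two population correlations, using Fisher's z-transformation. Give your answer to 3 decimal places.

z1 = atanh(-0.75) = -0.972955,  z2 = atanh(-0.54) = -0.604156
SE = √(1/(n1−3) + 1/(n2−3)) = √(1/14 + 1/50) = √(0.0714286 + 0.0200000) = √0.0914286 = 0.302372
z = (z1 − z2)/SE = (-0.972955 − (-0.604156)) / 0.302372 = -0.368799 / 0.302372 = -1.220

-1.220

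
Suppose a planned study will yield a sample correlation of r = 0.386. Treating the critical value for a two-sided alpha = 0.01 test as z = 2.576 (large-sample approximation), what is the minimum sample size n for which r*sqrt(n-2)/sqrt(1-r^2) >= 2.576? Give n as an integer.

40

r√(n−2)/√(1−r²) ≥ 2.576  ⇔  n−2 ≥ (2.576)²·(1−r²)/r²
(1−r²)/r² = (1−0.148996)/0.148996 = 5.7116
n ≥ 2 + 6.635776·5.7116 = 2 + 37.9009 = 39.9009
⌈39.9009⌉ = 40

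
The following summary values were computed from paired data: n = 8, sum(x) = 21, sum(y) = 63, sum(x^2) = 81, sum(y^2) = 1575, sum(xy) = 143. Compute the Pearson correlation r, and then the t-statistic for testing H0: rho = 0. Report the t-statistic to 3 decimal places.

-0.331

S_xy = nΣxy − ΣxΣy = 8·143 − 21·63 = 1144 − 1323 = -179
S_xx = nΣx² − (Σx)² = 8·81 − 21² = 648 − 441 = 207
S_yy = nΣy² − (Σy)² = 8·1575 − 63² = 12600 − 3969 = 8631
r = S_xy / √(S_xx·S_yy) = -179 / √(207·8631) = -179 / √1786617 = -179 / 1336.6439 = -0.1339
t = r·√(n−2)/√(1−r²) = -0.1339·√6 / √(1−0.017929) = -0.327987 / 0.990995 = -0.331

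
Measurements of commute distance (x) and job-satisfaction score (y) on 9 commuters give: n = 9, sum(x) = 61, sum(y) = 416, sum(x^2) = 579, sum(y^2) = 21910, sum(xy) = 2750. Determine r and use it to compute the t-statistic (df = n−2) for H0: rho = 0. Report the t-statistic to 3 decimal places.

Numerator: nΣxy − (Σx)(Σy) = 9·2750 − (61)(416) = -626
Denominator: √[(nΣx²−(Σx)²)(nΣy²−(Σy)²)]
  nΣx²−(Σx)² = 9·579 − 3721 = 1490;  nΣy²−(Σy)² = 9·21910 − 173056 = 24134
  √(1490·24134) = √35959660 = 5996.6374
r = -626 / 5996.6374 = -0.1044
t = r·√(n−2)/√(1−r²) = -0.1044·√7 / √(1−0.010899) = -0.276216 / 0.994536 = -0.278

-0.278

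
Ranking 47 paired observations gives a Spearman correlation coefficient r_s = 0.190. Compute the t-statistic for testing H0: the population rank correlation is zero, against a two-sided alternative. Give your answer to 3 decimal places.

t = r_s·√(n−2) / √(1−r_s²) with r_s = 0.190, n = 47
  = 0.190·√45 / √(1 − 0.036100)
  = 0.190·6.708204 / 0.981784
  = 1.274559 / 0.981784 = 1.298

1.298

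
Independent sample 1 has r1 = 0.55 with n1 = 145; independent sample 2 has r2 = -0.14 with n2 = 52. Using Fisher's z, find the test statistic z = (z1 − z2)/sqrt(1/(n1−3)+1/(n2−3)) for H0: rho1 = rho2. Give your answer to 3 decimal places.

4.583

Fisher z-transforms: z1 = atanh(0.55) = 0.618381, z2 = atanh(-0.14) = -0.140926; difference d = 0.759307
Var(d) = 1/142 + 1/49 = 0.0070423 + 0.0204082 = 0.0274505
z = d/√Var(d) = 0.759307 / √0.0274505 = 0.759307 / 0.165682 = 4.583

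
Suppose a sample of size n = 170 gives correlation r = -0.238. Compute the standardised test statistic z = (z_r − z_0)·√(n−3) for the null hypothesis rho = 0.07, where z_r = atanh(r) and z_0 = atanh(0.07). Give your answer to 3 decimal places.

-4.042

Fisher z: atanh(-0.238) = -0.242653, atanh(0.07) = 0.070115
z = (z_r − z_0)·√(n−3) = (-0.242653 − 0.070115)·√167 = -0.312768 · 12.922848 = -4.042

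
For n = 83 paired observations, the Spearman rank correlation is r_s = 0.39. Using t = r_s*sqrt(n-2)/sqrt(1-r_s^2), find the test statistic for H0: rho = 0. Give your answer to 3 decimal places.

3.812

t = r_s·√(n−2) / √(1−r_s²) with r_s = 0.39, n = 83
  = 0.39·√81 / √(1 − 0.1521)
  = 0.39·9.000000 / 0.920815
  = 3.510000 / 0.920815 = 3.812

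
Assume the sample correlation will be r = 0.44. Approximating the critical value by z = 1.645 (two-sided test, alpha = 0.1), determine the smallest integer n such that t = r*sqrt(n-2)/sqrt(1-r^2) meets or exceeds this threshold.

14

r√(n−2)/√(1−r²) ≥ 1.645  ⇔  n−2 ≥ (1.645)²·(1−r²)/r²
(1−r²)/r² = (1−0.1936)/0.1936 = 4.1653
n ≥ 2 + 2.706025·4.1653 = 2 + 11.2714 = 13.2714
⌈13.2714⌉ = 14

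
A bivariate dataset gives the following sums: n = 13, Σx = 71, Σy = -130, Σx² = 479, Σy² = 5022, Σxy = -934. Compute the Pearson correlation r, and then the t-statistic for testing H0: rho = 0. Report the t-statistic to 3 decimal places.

-1.381

S_xy = nΣxy − ΣxΣy = 13·(-934) − 71·(-130) = -12142 − (-9230) = -2912
S_xx = nΣx² − (Σx)² = 13·479 − 71² = 6227 − 5041 = 1186
S_yy = nΣy² − (Σy)² = 13·5022 − (-130)² = 65286 − 16900 = 48386
r = S_xy / √(S_xx·S_yy) = -2912 / √(1186·48386) = -2912 / √57385796 = -2912 / 7575.3413 = -0.3844
t = r·√(n−2)/√(1−r²) = -0.3844·√11 / √(1−0.147763) = -1.274911 / 0.923167 = -1.381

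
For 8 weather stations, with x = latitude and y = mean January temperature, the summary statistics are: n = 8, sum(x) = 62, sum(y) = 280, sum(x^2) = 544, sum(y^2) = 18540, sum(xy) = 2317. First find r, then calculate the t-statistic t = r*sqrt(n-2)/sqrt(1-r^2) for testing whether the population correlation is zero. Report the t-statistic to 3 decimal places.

S_xy = nΣxy − ΣxΣy = 8·2317 − 62·280 = 18536 − 17360 = 1176
S_xx = nΣx² − (Σx)² = 8·544 − 62² = 4352 − 3844 = 508
S_yy = nΣy² − (Σy)² = 8·18540 − 280² = 148320 − 78400 = 69920
r = S_xy / √(S_xx·S_yy) = 1176 / √(508·69920) = 1176 / √35519360 = 1176 / 5959.8121 = 0.1973
t = r·√(n−2)/√(1−r²) = 0.1973·√6 / √(1−0.038927) = 0.483284 / 0.980343 = 0.493

0.493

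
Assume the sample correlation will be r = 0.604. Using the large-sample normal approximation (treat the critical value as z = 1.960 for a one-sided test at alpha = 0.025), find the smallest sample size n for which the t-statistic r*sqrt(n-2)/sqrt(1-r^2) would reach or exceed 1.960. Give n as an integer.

9

Need r·√(n−2)/√(1−r²) ≥ 1.960
√(n−2) ≥ 1.960·√(1−0.364816) / 0.604 = 1.960·0.796984 / 0.604 = 2.5862
n−2 ≥ 6.6884  ⇒  n ≥ 8.6884
Smallest integer n = 9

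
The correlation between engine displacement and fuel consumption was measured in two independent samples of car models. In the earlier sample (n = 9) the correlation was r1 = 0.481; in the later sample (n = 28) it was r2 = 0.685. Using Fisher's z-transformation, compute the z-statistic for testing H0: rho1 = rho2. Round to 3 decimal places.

-0.691

Fisher z-transforms: z1 = atanh(0.481) = 0.524284, z2 = atanh(0.685) = 0.838474; difference d = -0.314190
Var(d) = 1/6 + 1/25 = 0.1666667 + 0.0400000 = 0.2066667
z = d/√Var(d) = -0.314190 / √0.2066667 = -0.314190 / 0.454606 = -0.691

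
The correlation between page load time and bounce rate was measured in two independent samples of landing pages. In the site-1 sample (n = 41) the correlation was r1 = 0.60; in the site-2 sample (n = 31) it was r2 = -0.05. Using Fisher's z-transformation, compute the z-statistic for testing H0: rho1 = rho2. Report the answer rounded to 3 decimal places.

Fisher z-transforms: z1 = atanh(0.60) = 0.693147, z2 = atanh(-0.05) = -0.050042; difference d = 0.743189
Var(d) = 1/38 + 1/28 = 0.0263158 + 0.0357143 = 0.0620301
z = d/√Var(d) = 0.743189 / √0.0620301 = 0.743189 / 0.249058 = 2.984

2.984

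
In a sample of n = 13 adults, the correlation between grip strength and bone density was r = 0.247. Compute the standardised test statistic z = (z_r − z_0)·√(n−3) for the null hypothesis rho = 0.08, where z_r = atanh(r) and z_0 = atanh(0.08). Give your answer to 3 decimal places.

z_r = atanh(0.247) = 0.252215,  z_0 = atanh(0.08) = 0.080171
SE = 1/√(n−3) = 1/√10 = 0.316228
z = (z_r − z_0)/SE = (0.252215 − 0.080171) / 0.316228 = 0.172044 / 0.316228 = 0.544

0.544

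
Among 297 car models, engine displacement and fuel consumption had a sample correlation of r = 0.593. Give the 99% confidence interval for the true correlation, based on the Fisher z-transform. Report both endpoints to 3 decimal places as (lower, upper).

z_r = atanh(0.593) = 0.682281;  SE = 1/√(n−3) = 1/√294 = 0.058321
z-limits: 0.682281 ± 2.576·0.058321 = 0.682281 ± 0.150235 = [0.532046, 0.832516]
ρ-limits: (tanh 0.532046, tanh 0.832516) = (0.487, 0.682)

(0.487, 0.682)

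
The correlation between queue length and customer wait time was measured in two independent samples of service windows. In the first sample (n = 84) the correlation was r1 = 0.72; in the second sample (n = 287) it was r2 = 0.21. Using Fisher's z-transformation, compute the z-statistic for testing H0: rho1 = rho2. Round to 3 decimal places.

Fisher z-transforms: z1 = atanh(0.72) = 0.907645, z2 = atanh(0.21) = 0.213171; difference d = 0.694474
Var(d) = 1/81 + 1/284 = 0.0123457 + 0.0035211 = 0.0158668
z = d/√Var(d) = 0.694474 / √0.0158668 = 0.694474 / 0.125963 = 5.513

5.513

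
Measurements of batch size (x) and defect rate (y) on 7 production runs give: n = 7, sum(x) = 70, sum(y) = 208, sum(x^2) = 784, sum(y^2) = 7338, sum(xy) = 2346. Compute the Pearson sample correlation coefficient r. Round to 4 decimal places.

S_xy = nΣxy − ΣxΣy = 7·2346 − 70·208 = 16422 − 14560 = 1862
S_xx = nΣx² − (Σx)² = 7·784 − 70² = 5488 − 4900 = 588
S_yy = nΣy² − (Σy)² = 7·7338 − 208² = 51366 − 43264 = 8102
r = S_xy / √(S_xx·S_yy) = 1862 / √(588·8102) = 1862 / √4763976 = 1862 / 2182.6534 = 0.8531

0.8531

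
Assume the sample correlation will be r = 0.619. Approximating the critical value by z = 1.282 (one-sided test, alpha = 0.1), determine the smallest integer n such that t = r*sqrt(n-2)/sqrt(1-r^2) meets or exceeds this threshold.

Need r·√(n−2)/√(1−r²) ≥ 1.282
√(n−2) ≥ 1.282·√(1−0.383161) / 0.619 = 1.282·0.785391 / 0.619 = 1.6266
n−2 ≥ 2.6458  ⇒  n ≥ 4.6458
Smallest integer n = 5

5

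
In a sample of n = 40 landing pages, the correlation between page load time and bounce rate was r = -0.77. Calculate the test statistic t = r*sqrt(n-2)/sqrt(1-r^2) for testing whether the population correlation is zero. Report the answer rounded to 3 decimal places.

-7.439

1 − r² = 1 − 0.5929 = 0.4071;  √(1−r²) = 0.638044
√(n−2) = √38 = 6.164414
t = r·√(n−2)/√(1−r²) = -0.77 · 6.164414 / 0.638044 = -7.439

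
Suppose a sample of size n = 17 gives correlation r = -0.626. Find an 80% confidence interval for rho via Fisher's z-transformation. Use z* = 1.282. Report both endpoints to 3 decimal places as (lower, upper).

z_r = atanh(-0.626) = -0.734811;  SE = 1/√(n−3) = 1/√14 = 0.267261
z-limits: -0.734811 ± 1.282·0.267261 = -0.734811 ± 0.342629 = [-1.077440, -0.392182]
ρ-limits: (tanh -1.077440, tanh -0.392182) = (-0.792, -0.373)

(-0.792, -0.373)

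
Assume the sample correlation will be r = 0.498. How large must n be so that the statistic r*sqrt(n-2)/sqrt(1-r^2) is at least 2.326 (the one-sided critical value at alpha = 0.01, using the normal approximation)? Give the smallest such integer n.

19

Need r·√(n−2)/√(1−r²) ≥ 2.326
√(n−2) ≥ 2.326·√(1−0.248004) / 0.498 = 2.326·0.867177 / 0.498 = 4.0503
n−2 ≥ 16.4049  ⇒  n ≥ 18.4049
Smallest integer n = 19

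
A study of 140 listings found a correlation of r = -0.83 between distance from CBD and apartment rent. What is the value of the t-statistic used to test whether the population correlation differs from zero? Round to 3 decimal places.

1 − r² = 1 − 0.6889 = 0.3111;  √(1−r²) = 0.557763
√(n−2) = √138 = 11.747340
t = r·√(n−2)/√(1−r²) = -0.83 · 11.747340 / 0.557763 = -17.481

-17.481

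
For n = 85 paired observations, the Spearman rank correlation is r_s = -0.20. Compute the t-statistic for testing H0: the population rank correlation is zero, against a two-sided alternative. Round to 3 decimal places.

-1.860

1 − r_s² = 1 − 0.0400 = 0.9600;  √(1−r_s²) = 0.979796
√(n−2) = √83 = 9.110434
t = r_s·√(n−2)/√(1−r_s²) = -0.20 · 9.110434 / 0.979796 = -1.860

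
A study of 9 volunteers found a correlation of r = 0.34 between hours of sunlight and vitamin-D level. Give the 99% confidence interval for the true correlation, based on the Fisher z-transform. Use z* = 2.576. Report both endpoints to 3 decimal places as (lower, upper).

z_r = atanh(0.34) = 0.354093;  SE = 1/√(n−3) = 1/√6 = 0.408248
z-limits: 0.354093 ± 2.576·0.408248 = 0.354093 ± 1.051647 = [-0.697554, 1.405740]
ρ-limits: (tanh -0.697554, tanh 1.405740) = (-0.603, 0.887)

(-0.603, 0.887)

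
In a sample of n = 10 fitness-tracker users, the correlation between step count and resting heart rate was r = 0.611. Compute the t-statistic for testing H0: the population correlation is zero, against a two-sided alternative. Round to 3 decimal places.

1 − r² = 1 − 0.373321 = 0.626679;  √(1−r²) = 0.791631
√(n−2) = √8 = 2.828427
t = r·√(n−2)/√(1−r²) = 0.611 · 2.828427 / 0.791631 = 2.183

2.183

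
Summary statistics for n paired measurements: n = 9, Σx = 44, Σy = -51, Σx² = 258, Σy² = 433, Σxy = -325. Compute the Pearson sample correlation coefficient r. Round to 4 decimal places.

-0.9628

Numerator: nΣxy − (Σx)(Σy) = 9·(-325) − (44)(-51) = -681
Denominator: √[(nΣx²−(Σx)²)(nΣy²−(Σy)²)]
  nΣx²−(Σx)² = 9·258 − 1936 = 386;  nΣy²−(Σy)² = 9·433 − 2601 = 1296
  √(386·1296) = √500256 = 707.2878
r = -681 / 707.2878 = -0.9628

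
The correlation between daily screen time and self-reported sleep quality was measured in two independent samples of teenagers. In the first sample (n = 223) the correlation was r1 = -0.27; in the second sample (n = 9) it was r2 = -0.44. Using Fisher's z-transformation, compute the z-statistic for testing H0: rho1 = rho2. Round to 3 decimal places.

z1 = atanh(-0.27) = -0.276864,  z2 = atanh(-0.44) = -0.472231
SE = √(1/(n1−3) + 1/(n2−3)) = √(1/220 + 1/6) = √(0.0045455 + 0.1666667) = √0.1712122 = 0.413778
z = (z1 − z2)/SE = (-0.276864 − (-0.472231)) / 0.413778 = 0.195367 / 0.413778 = 0.472

0.472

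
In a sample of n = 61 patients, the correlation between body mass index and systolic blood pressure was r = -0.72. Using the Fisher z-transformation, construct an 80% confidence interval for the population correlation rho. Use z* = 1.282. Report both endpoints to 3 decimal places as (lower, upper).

(-0.792, -0.629)

z_r = atanh(-0.72) = -0.907645;  SE = 1/√(n−3) = 1/√58 = 0.131306
z-limits: -0.907645 ± 1.282·0.131306 = -0.907645 ± 0.168334 = [-1.075979, -0.739311]
ρ-limits: (tanh -1.075979, tanh -0.739311) = (-0.792, -0.629)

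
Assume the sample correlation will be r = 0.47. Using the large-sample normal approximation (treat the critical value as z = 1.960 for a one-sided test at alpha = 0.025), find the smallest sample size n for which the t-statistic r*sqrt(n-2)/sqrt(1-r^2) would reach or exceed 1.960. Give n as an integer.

Need r·√(n−2)/√(1−r²) ≥ 1.960
√(n−2) ≥ 1.960·√(1−0.2209) / 0.47 = 1.960·0.882666 / 0.47 = 3.6809
n−2 ≥ 13.5490  ⇒  n ≥ 15.5490
Smallest integer n = 16

16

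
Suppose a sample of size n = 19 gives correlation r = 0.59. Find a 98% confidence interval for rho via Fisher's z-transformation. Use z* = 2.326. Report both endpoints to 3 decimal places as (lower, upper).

(0.096, 0.851)

z_r = atanh(0.59) = 0.677666;  SE = 1/√(n−3) = 1/√16 = 0.250000
z-limits: 0.677666 ± 2.326·0.250000 = 0.677666 ± 0.581500 = [0.096166, 1.259166]
ρ-limits: (tanh 0.096166, tanh 1.259166) = (0.096, 0.851)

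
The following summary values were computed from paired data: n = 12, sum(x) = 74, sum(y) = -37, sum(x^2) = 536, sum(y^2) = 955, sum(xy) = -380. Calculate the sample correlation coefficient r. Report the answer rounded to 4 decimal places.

-0.5866

Numerator: nΣxy − (Σx)(Σy) = 12·(-380) − (74)(-37) = -1822
Denominator: √[(nΣx²−(Σx)²)(nΣy²−(Σy)²)]
  nΣx²−(Σx)² = 12·536 − 5476 = 956;  nΣy²−(Σy)² = 12·955 − 1369 = 10091
  √(956·10091) = √9646996 = 3105.9614
r = -1822 / 3105.9614 = -0.5866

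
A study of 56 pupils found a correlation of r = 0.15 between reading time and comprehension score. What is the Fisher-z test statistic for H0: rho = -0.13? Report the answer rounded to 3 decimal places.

2.052

Fisher z: atanh(0.15) = 0.151140, atanh(-0.13) = -0.130740
z = (z_r − z_0)·√(n−3) = (0.151140 − (-0.130740))·√53 = 0.281880 · 7.280110 = 2.052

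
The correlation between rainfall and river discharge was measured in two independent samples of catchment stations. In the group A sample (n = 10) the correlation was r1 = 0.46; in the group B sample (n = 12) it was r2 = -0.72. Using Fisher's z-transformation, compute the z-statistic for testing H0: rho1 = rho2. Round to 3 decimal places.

z1 = atanh(0.46) = 0.497311,  z2 = atanh(-0.72) = -0.907645
SE = √(1/(n1−3) + 1/(n2−3)) = √(1/7 + 1/9) = √(0.1428571 + 0.1111111) = √0.2539682 = 0.503953
z = (z1 − z2)/SE = (0.497311 − (-0.907645)) / 0.503953 = 1.404956 / 0.503953 = 2.788

2.788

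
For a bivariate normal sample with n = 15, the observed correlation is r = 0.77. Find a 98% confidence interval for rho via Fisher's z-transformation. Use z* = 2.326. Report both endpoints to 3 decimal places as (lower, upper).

(0.335, 0.934)

Fisher z: z_r = atanh(r) = ½·ln((1+0.77)/(1−0.77)) = 1.020328
SE(z) = 1/√(n−3) = 1/√12 = 0.288675
98% ⇒ z* = 2.326; margin = 2.326·0.288675 = 0.671458
CI on z-scale: (0.348870, 1.691786)
Back-transform: tanh(0.348870) = 0.335373, tanh(1.691786) = 0.934374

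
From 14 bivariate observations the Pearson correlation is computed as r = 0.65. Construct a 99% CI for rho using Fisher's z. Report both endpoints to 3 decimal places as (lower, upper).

Fisher z: z_r = atanh(r) = ½·ln((1+0.65)/(1−0.65)) = 0.775299
SE(z) = 1/√(n−3) = 1/√11 = 0.301511
99% ⇒ z* = 2.576; margin = 2.576·0.301511 = 0.776692
CI on z-scale: (-0.001393, 1.551991)
Back-transform: tanh(-0.001393) = -0.001393, tanh(1.551991) = 0.914113

(-0.001, 0.914)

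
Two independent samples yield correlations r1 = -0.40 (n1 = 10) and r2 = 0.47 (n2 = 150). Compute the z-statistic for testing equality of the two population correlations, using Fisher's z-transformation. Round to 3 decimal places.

-2.414

Fisher z-transforms: z1 = atanh(-0.40) = -0.423649, z2 = atanh(0.47) = 0.510070; difference d = -0.933719
Var(d) = 1/7 + 1/147 = 0.1428571 + 0.0068027 = 0.1496598
z = d/√Var(d) = -0.933719 / √0.1496598 = -0.933719 / 0.386859 = -2.414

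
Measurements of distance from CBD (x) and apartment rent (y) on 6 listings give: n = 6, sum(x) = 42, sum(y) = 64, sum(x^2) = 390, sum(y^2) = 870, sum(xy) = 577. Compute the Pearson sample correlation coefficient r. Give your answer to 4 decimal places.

0.9619

S_xy = nΣxy − ΣxΣy = 6·577 − 42·64 = 3462 − 2688 = 774
S_xx = nΣx² − (Σx)² = 6·390 − 42² = 2340 − 1764 = 576
S_yy = nΣy² − (Σy)² = 6·870 − 64² = 5220 − 4096 = 1124
r = S_xy / √(S_xx·S_yy) = 774 / √(576·1124) = 774 / √647424 = 774 / 804.6266 = 0.9619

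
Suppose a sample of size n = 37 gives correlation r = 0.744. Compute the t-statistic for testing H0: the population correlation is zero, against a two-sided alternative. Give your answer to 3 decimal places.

6.587

t = r·√(n−2) / √(1−r²) with r = 0.744, n = 37
  = 0.744·√35 / √(1 − 0.553536)
  = 0.744·5.916080 / 0.668180
  = 4.401564 / 0.668180 = 6.587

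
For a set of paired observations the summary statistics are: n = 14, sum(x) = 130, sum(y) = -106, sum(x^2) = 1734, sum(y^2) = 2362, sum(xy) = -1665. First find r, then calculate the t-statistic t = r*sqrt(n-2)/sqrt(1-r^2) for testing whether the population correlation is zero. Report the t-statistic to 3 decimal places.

S_xy = nΣxy − ΣxΣy = 14·(-1665) − 130·(-106) = -23310 − (-13780) = -9530
S_xx = nΣx² − (Σx)² = 14·1734 − 130² = 24276 − 16900 = 7376
S_yy = nΣy² − (Σy)² = 14·2362 − (-106)² = 33068 − 11236 = 21832
r = S_xy / √(S_xx·S_yy) = -9530 / √(7376·21832) = -9530 / √161032832 = -9530 / 12689.8712 = -0.7510
t = r·√(n−2)/√(1−r²) = -0.7510·√12 / √(1−0.564001) = -2.601540 / 0.660302 = -3.940

-3.940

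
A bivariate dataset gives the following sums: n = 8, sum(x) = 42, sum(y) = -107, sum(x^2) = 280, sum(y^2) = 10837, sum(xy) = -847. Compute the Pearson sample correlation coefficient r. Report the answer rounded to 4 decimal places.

S_xy = nΣxy − ΣxΣy = 8·(-847) − 42·(-107) = -6776 − (-4494) = -2282
S_xx = nΣx² − (Σx)² = 8·280 − 42² = 2240 − 1764 = 476
S_yy = nΣy² − (Σy)² = 8·10837 − (-107)² = 86696 − 11449 = 75247
r = S_xy / √(S_xx·S_yy) = -2282 / √(476·75247) = -2282 / √35817572 = -2282 / 5984.7784 = -0.3813

-0.3813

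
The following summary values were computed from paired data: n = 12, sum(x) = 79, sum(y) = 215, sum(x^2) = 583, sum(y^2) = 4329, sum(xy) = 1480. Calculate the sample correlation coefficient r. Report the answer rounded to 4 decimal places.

Numerator: nΣxy − (Σx)(Σy) = 12·1480 − (79)(215) = 775
Denominator: √[(nΣx²−(Σx)²)(nΣy²−(Σy)²)]
  nΣx²−(Σx)² = 12·583 − 6241 = 755;  nΣy²−(Σy)² = 12·4329 − 46225 = 5723
  √(755·5723) = √4320865 = 2078.6690
r = 775 / 2078.6690 = 0.3728

0.3728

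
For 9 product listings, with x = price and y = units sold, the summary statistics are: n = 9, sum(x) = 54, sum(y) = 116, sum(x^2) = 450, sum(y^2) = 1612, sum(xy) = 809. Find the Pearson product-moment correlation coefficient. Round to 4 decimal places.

0.9311

Numerator: nΣxy − (Σx)(Σy) = 9·809 − (54)(116) = 1017
Denominator: √[(nΣx²−(Σx)²)(nΣy²−(Σy)²)]
  nΣx²−(Σx)² = 9·450 − 2916 = 1134;  nΣy²−(Σy)² = 9·1612 − 13456 = 1052
  √(1134·1052) = √1192968 = 1092.2307
r = 1017 / 1092.2307 = 0.9311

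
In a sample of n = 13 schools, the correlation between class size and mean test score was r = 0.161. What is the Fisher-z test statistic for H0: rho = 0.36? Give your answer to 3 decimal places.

-0.678

z_r = atanh(0.161) = 0.162413,  z_0 = atanh(0.36) = 0.376886
SE = 1/√(n−3) = 1/√10 = 0.316228
z = (z_r − z_0)/SE = (0.162413 − 0.376886) / 0.316228 = -0.214473 / 0.316228 = -0.678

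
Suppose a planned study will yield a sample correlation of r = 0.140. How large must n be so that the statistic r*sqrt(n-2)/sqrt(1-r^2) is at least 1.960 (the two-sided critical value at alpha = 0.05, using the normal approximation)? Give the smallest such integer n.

195

Need r·√(n−2)/√(1−r²) ≥ 1.960
√(n−2) ≥ 1.960·√(1−0.019600) / 0.140 = 1.960·0.990152 / 0.140 = 13.8621
n−2 ≥ 192.1578  ⇒  n ≥ 194.1578
Smallest integer n = 195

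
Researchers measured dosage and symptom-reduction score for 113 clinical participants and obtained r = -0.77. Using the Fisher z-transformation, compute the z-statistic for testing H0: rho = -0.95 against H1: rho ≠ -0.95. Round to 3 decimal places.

z_r = atanh(-0.77) = -1.020328,  z_0 = atanh(-0.95) = -1.831781
SE = 1/√(n−3) = 1/√110 = 0.095346
z = (z_r − z_0)/SE = (-1.020328 − (-1.831781)) / 0.095346 = 0.811453 / 0.095346 = 8.511

8.511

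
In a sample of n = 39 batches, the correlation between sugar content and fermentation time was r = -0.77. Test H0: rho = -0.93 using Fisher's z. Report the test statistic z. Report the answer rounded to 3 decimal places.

3.828

Fisher z: atanh(-0.77) = -1.020328, atanh(-0.93) = -1.658390
z = (z_r − z_0)·√(n−3) = (-1.020328 − (-1.658390))·√36 = 0.638062 · 6.000000 = 3.828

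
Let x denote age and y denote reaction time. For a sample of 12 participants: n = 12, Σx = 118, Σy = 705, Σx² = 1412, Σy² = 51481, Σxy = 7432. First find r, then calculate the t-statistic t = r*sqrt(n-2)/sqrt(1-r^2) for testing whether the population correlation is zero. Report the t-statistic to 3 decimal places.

1.045

Numerator: nΣxy − (Σx)(Σy) = 12·7432 − (118)(705) = 5994
Denominator: √[(nΣx²−(Σx)²)(nΣy²−(Σy)²)]
  nΣx²−(Σx)² = 12·1412 − 13924 = 3020;  nΣy²−(Σy)² = 12·51481 − 497025 = 120747
  √(3020·120747) = √364655940 = 19095.9666
r = 5994 / 19095.9666 = 0.3139
t = r·√(n−2)/√(1−r²) = 0.3139·√10 / √(1−0.098533) = 0.992639 / 0.949456 = 1.045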